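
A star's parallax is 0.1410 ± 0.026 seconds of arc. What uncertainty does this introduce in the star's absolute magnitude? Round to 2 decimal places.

M = m − 5 log₁₀ d + 5 = m + 5 log₁₀ p + 5, so ∂M/∂p = 5/(p ln 10).
σ_M = (5/ln 10) · (σ_p/p) = 2.1715 × 0.026/0.1410 = 2.1715 × 0.1844 = 0.40042.

σ_M = 0.40 mag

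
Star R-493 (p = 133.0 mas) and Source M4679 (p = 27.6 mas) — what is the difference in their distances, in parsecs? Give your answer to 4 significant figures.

28.71 pc

d_A = 1/0.1330″ = 7.5188 pc; d_B = 1/0.02760″ = 36.232 pc.
|d_B − d_A| = |36.232 − 7.5188| = 28.713 pc.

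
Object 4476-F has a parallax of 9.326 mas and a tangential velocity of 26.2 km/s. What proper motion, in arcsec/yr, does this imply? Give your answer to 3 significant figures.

0.0515 arcsec/yr

d = 1/p = 1/0.009326″ = 107.23 pc.
μ = v_t / (4.74 d) = 26.2 / (4.74 × 107.23) = 26.2 / 508.27 = 0.051547 ″/yr.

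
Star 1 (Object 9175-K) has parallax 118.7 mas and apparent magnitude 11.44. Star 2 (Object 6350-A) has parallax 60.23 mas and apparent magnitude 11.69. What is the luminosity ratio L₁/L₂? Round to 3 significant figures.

d₁ = 1/p₁ = 1/0.1187″ = 8.4246 pc; d₂ = 1/p₂ = 1/0.06023″ = 16.603 pc.
M₁ = m₁ − 5 log₁₀ d₁ + 5 = 11.44 − 4.6277 + 5 = 11.8123.
M₂ = 11.69 − 6.1009 + 5 = 10.5891.
L₁/L₂ = 10^(0.4(M₂ − M₁)) = 10^(0.4 × (-1.2232)) = 10^(-0.48928) = 0.32413.

L₁/L₂ = 0.324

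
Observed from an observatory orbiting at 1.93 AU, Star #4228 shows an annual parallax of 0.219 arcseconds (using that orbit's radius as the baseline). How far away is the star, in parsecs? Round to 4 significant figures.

With baseline B (in AU) and parallax p (in arcsec), d = B/p parsecs.
d = 1.93 / 0.219 = 8.8128 pc.

8.813 pc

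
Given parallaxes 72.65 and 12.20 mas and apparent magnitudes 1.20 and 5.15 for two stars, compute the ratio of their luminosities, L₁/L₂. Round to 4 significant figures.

L₁/L₂ = 1.072

d₁ = 1/p₁ = 1/0.07265″ = 13.765 pc; d₂ = 1/p₂ = 1/0.01220″ = 81.967 pc.
M₁ = m₁ − 5 log₁₀ d₁ + 5 = 1.20 − 5.6939 + 5 = 0.5061.
M₂ = 5.15 − 9.5682 + 5 = 0.5818.
L₁/L₂ = 10^(0.4(M₂ − M₁)) = 10^(0.4 × 0.0757) = 10^0.03028 = 1.0722.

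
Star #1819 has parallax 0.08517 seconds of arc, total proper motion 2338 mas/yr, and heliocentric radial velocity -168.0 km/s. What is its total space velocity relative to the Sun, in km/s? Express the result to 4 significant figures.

212.5 km/s

d = 1/p = 1/0.08517″ = 11.741 pc.
μ = 2338 mas/yr = 2.338 ″/yr.
v_t = 4.740 μ d = 4.740 × 2.338 × 11.741 = 130.12 km/s.
v = √(v_r² + v_t²) = √((-168.0)² + 130.12²) = √45155.2 = 212.5 km/s.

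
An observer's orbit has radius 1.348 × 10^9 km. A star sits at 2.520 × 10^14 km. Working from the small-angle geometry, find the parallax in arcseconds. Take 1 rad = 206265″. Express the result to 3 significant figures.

1.10 arcsec

θ ≈ B/d = (1.348 × 10^9) / (2.520 × 10^14) = 5.3492 × 10^-6 rad.
In arcseconds: 5.3492 × 10^-6 × 206265 = 1.1034″.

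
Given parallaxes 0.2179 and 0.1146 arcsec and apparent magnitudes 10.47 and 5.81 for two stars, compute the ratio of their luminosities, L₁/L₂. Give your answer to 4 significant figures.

d₁ = 1/p₁ = 1/0.2179″ = 4.5893 pc; d₂ = 1/p₂ = 1/0.1146″ = 8.726 pc.
M₁ = m₁ − 5 log₁₀ d₁ + 5 = 10.47 − 3.3087 + 5 = 12.1613.
M₂ = 5.81 − 4.7041 + 5 = 6.1059.
L₁/L₂ = 10^(0.4(M₂ − M₁)) = 10^(0.4 × (-6.0554)) = 10^(-2.42216) = 0.003783.

L₁/L₂ = 0.003783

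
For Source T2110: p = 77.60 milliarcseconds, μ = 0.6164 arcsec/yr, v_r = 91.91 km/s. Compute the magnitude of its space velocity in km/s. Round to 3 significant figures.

99.3 km/s

d = 1/p = 1/0.07760″ = 12.887 pc.
v_t = 4.740 μ d = 4.740 × 0.6164 × 12.887 = 37.652 km/s.
v = √(v_r² + v_t²) = √(91.91² + 37.652²) = √9865.12 = 99.323 km/s.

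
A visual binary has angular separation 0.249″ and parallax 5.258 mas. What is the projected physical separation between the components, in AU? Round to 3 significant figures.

d = 1/p = 1/0.005258″ = 190.19 pc.
At distance d (pc), an angle of θ arcsec spans θ·d AU: s = 0.249 × 190.19 = 47.357 AU.

47.4 AU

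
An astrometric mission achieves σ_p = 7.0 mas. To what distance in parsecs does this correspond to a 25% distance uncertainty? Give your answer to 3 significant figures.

35.7 pc

σ_d/d = σ_p/p, so the condition is σ_p/p ≤ 0.25, i.e. p ≥ σ_p/0.25.
p_min = 7.0/0.25 = 28 mas = 0.028 arcsec.
d_max = 1/p_min = 1/0.028 = 35.714 pc.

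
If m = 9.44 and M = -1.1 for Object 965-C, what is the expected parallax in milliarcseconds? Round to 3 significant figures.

0.780 mas

m − M = 9.44 − (-1.1) = 10.54.
d = 10^((m−M)/5 + 1) = 10^3.108 = 1282.3 pc.
p = 1/d = 1/1282.3 = 0.00077985 arcsec = 0.77985 mas.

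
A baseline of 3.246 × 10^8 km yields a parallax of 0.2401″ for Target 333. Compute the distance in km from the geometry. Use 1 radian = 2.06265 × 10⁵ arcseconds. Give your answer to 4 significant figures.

θ = 0.2401″ = 0.2401/206265 = 1.1640 × 10^-6 rad.
d = B/θ = (3.246 × 10^8) / (1.1640 × 10^-6) = 2.7887 × 10^14 km.

2.789 × 10^14 km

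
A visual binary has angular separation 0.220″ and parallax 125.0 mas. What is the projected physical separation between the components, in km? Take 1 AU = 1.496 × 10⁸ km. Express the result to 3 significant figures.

2.63 × 10^8 km

d = 1/p = 1/0.1250″ = 8 pc.
At distance d (pc), an angle of θ arcsec spans θ·d AU: s = 0.220 × 8 = 1.76 AU.
= 1.76 × 1.496 × 10⁸ km = 2.6330 × 10^8 km.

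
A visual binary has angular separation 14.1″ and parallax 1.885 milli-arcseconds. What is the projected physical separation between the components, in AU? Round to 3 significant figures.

d = 1/p = 1/0.001885″ = 530.5 pc.
At distance d (pc), an angle of θ arcsec spans θ·d AU: s = 14.1 × 530.5 = 7480.1 AU.

7480 AU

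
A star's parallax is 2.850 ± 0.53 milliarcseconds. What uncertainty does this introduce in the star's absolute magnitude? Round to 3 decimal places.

M = m − 5 log₁₀ d + 5 = m + 5 log₁₀ p + 5, so ∂M/∂p = 5/(p ln 10).
σ_M = (5/ln 10) · (σ_p/p) = 2.1715 × 0.53/2.850 = 2.1715 × 0.18596 = 0.40381.

σ_M = 0.404 mag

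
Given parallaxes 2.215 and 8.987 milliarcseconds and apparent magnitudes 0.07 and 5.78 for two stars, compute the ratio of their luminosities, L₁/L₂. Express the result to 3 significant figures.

L₁/L₂ = 3170

d₁ = 1/p₁ = 1/0.002215″ = 451.47 pc; d₂ = 1/p₂ = 1/0.008987″ = 111.27 pc.
M₁ = m₁ − 5 log₁₀ d₁ + 5 = 0.07 − 13.2731 + 5 = -8.2031.
M₂ = 5.78 − 10.2319 + 5 = 0.5481.
L₁/L₂ = 10^(0.4(M₂ − M₁)) = 10^(0.4 × 8.7512) = 10^3.50048 = 3165.8.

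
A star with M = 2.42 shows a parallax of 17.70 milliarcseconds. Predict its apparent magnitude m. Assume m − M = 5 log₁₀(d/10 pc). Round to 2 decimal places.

d = 1/p = 1/0.01770″ = 56.497 pc.
m − M = 5 log₁₀ d − 5 = 5 log₁₀(56.497) − 5 = 8.7601 − 5 = 3.7601.
m = M + (m − M) = 2.42 + 3.7601 = 6.18.

m = 6.18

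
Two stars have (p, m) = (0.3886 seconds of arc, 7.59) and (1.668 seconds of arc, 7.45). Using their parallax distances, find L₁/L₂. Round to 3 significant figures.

d₁ = 1/p₁ = 1/0.3886″ = 2.5733 pc; d₂ = 1/p₂ = 1/1.668″ = 0.59952 pc.
M₁ = m₁ − 5 log₁₀ d₁ + 5 = 7.59 − 2.0525 + 5 = 10.5375.
M₂ = 7.45 − (-1.1110) + 5 = 13.5610.
L₁/L₂ = 10^(0.4(M₂ − M₁)) = 10^(0.4 × 3.0235) = 10^1.20940 = 16.196.

L₁/L₂ = 16.2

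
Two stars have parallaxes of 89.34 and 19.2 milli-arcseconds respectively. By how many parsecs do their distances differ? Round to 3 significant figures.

d_A = 1/0.08934″ = 11.193 pc; d_B = 1/0.01920″ = 52.083 pc.
|d_B − d_A| = |52.083 − 11.193| = 40.89 pc.

40.9 pc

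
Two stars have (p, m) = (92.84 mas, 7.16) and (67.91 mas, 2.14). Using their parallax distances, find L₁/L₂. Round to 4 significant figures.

d₁ = 1/p₁ = 1/0.09284″ = 10.771 pc; d₂ = 1/p₂ = 1/0.06791″ = 14.725 pc.
M₁ = m₁ − 5 log₁₀ d₁ + 5 = 7.16 − 5.1613 + 5 = 6.9987.
M₂ = 2.14 − 5.8403 + 5 = 1.2997.
L₁/L₂ = 10^(0.4(M₂ − M₁)) = 10^(0.4 × (-5.6990)) = 10^(-2.27960) = 0.0052529.

L₁/L₂ = 0.005253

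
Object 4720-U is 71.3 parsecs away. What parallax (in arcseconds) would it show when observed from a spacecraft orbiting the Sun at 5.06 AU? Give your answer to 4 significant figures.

p (arcsec) = B (AU) / d (pc).
p = 5.06 / 71.3 = 0.070968 arcsec.

0.07097 arcsec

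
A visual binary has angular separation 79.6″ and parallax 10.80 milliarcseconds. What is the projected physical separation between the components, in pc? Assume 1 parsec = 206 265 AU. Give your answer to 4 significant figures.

0.03573 pc

d = 1/p = 1/0.01080″ = 92.593 pc.
At distance d (pc), an angle of θ arcsec spans θ·d AU: s = 79.6 × 92.593 = 7370.4 AU.
= 7370.4 / 206265 = 0.035733 pc.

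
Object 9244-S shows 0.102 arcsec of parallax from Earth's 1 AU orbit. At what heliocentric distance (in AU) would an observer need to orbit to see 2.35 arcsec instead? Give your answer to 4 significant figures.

Parallax scales linearly with baseline: p ∝ B, so B = p_target / p_Earth × 1 AU.
B = 2.35 / 0.102 = 23.039 AU.

23.04 AU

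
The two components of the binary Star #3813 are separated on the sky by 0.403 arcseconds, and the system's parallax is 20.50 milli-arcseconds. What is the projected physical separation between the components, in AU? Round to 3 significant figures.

d = 1/p = 1/0.02050″ = 48.78 pc.
At distance d (pc), an angle of θ arcsec spans θ·d AU: s = 0.403 × 48.78 = 19.658 AU.

19.7 AU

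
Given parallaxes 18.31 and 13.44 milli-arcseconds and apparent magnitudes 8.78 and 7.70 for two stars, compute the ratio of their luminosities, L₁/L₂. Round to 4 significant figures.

d₁ = 1/p₁ = 1/0.01831″ = 54.615 pc; d₂ = 1/p₂ = 1/0.01344″ = 74.405 pc.
M₁ = m₁ − 5 log₁₀ d₁ + 5 = 8.78 − 8.6866 + 5 = 5.0934.
M₂ = 7.70 − 9.3580 + 5 = 3.3420.
L₁/L₂ = 10^(0.4(M₂ − M₁)) = 10^(0.4 × (-1.7514)) = 10^(-0.70056) = 0.19927.

L₁/L₂ = 0.1993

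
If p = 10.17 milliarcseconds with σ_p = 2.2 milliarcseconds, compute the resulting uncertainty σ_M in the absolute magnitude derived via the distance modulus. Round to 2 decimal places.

M = m − 5 log₁₀ d + 5 = m + 5 log₁₀ p + 5, so ∂M/∂p = 5/(p ln 10).
σ_M = (5/ln 10) · (σ_p/p) = 2.1715 × 2.2/10.17 = 2.1715 × 0.21632 = 0.46974.

σ_M = 0.47 mag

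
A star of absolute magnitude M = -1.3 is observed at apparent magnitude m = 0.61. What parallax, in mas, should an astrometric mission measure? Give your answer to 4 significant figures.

41.50 mas

m − M = 0.61 − (-1.3) = 1.91.
d = 10^((m−M)/5 + 1) = 10^1.382 = 24.099 pc.
p = 1/d = 1/24.099 = 0.041495 arcsec = 41.495 mas.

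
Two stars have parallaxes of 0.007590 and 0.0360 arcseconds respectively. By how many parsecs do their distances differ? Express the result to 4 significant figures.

d_A = 1/0.007590″ = 131.75 pc; d_B = 1/0.03600″ = 27.778 pc.
|d_B − d_A| = |27.778 − 131.75| = 103.97 pc.

104.0 pc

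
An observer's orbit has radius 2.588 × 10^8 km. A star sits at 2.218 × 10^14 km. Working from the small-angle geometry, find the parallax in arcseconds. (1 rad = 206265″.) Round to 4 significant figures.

θ ≈ B/d = (2.588 × 10^8) / (2.218 × 10^14) = 1.1668 × 10^-6 rad.
In arcseconds: 1.1668 × 10^-6 × 206265 = 0.24067″.

0.2407 arcsec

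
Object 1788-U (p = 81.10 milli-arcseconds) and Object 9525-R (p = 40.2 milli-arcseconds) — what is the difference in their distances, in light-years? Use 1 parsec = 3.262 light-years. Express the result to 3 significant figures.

40.9 ly

d_A = 1/0.08110″ = 12.33 pc; d_B = 1/0.04020″ = 24.876 pc.
|d_B − d_A| = |24.876 − 12.33| = 12.546 pc = 12.546 × 3.262 ly = 40.925 ly.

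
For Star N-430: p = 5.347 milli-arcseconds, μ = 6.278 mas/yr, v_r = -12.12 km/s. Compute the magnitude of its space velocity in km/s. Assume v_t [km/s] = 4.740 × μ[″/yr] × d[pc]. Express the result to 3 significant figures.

13.3 km/s

d = 1/p = 1/0.005347″ = 187.02 pc.
μ = 6.278 mas/yr = 0.006278 ″/yr.
v_t = 4.740 μ d = 4.740 × 0.006278 × 187.02 = 5.5653 km/s.
v = √(v_r² + v_t²) = √((-12.12)² + 5.5653²) = √177.867 = 13.337 km/s.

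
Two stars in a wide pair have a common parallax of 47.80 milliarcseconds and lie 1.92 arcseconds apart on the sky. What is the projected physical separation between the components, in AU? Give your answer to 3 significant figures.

40.2 AU

d = 1/p = 1/0.04780″ = 20.921 pc.
At distance d (pc), an angle of θ arcsec spans θ·d AU: s = 1.92 × 20.921 = 40.168 AU.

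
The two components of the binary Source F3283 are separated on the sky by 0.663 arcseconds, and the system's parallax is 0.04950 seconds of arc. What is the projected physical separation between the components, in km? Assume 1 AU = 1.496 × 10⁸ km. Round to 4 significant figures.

d = 1/p = 1/0.04950″ = 20.202 pc.
At distance d (pc), an angle of θ arcsec spans θ·d AU: s = 0.663 × 20.202 = 13.394 AU.
= 13.394 × 1.496 × 10⁸ km = 2.0037 × 10^9 km.

2.004 × 10^9 km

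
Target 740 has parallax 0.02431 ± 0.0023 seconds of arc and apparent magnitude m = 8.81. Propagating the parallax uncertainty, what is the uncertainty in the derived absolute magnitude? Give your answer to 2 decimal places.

M = m − 5 log₁₀ d + 5 = m + 5 log₁₀ p + 5, so ∂M/∂p = 5/(p ln 10).
σ_M = (5/ln 10) · (σ_p/p) = 2.1715 × 0.0023/0.02431 = 2.1715 × 0.094611 = 0.20545.

σ_M = 0.21 mag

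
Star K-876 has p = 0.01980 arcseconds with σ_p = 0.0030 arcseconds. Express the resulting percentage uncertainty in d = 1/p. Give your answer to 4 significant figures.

15.15%

For d = 1/p, |σ_d/d| = |σ_p/p|.
σ_p/p = 0.0030 / 0.01980 = 0.15152 = 15.152%.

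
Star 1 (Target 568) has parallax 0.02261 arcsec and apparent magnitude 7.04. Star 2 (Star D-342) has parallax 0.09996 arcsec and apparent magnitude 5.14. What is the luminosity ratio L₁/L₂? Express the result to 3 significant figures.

d₁ = 1/p₁ = 1/0.02261″ = 44.228 pc; d₂ = 1/p₂ = 1/0.09996″ = 10.004 pc.
M₁ = m₁ − 5 log₁₀ d₁ + 5 = 7.04 − 8.2285 + 5 = 3.8115.
M₂ = 5.14 − 5.0009 + 5 = 5.1391.
L₁/L₂ = 10^(0.4(M₂ − M₁)) = 10^(0.4 × 1.3276) = 10^0.53104 = 3.3966.

L₁/L₂ = 3.40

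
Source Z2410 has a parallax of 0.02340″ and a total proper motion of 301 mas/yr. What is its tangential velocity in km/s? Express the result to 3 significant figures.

d = 1/p = 1/0.02340″ = 42.735 pc.
μ = 301 mas/yr = 0.301 ″/yr.
v_t = 4.74 × μ × d = 4.74 × 0.301 × 42.735 = 60.972 km/s.

61.0 km/s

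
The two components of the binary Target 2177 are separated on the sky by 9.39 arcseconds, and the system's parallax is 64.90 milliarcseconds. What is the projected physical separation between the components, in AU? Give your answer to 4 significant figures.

d = 1/p = 1/0.06490″ = 15.408 pc.
At distance d (pc), an angle of θ arcsec spans θ·d AU: s = 9.39 × 15.408 = 144.68 AU.

144.7 AU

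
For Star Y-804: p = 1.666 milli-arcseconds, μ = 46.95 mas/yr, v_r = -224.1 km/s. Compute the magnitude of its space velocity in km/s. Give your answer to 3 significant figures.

261 km/s

d = 1/p = 1/0.001666″ = 600.24 pc.
μ = 46.95 mas/yr = 0.04695 ″/yr.
v_t = 4.740 μ d = 4.740 × 0.04695 × 600.24 = 133.58 km/s.
v = √(v_r² + v_t²) = √((-224.1)² + 133.58²) = √68064.4 = 260.89 km/s.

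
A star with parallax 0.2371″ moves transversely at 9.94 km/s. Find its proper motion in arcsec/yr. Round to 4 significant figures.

0.4972 arcsec/yr

d = 1/p = 1/0.2371″ = 4.2176 pc.
μ = v_t / (4.74 d) = 9.94 / (4.74 × 4.2176) = 9.94 / 19.991 = 0.49722 ″/yr.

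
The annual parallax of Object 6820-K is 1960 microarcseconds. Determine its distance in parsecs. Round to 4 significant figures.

510.2 pc

p = 1960 microarcseconds = 0.001960 arcsec.
d = 1/p = 1/0.001960 = 510.2 pc.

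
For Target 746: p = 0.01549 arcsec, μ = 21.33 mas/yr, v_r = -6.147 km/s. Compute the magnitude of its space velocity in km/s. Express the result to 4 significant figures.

d = 1/p = 1/0.01549″ = 64.558 pc.
μ = 21.33 mas/yr = 0.02133 ″/yr.
v_t = 4.740 μ d = 4.740 × 0.02133 × 64.558 = 6.5271 km/s.
v = √(v_r² + v_t²) = √((-6.147)² + 6.5271²) = √80.3886 = 8.966 km/s.

8.966 km/s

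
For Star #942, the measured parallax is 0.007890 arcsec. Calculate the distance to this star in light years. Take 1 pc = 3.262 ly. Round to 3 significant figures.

d = 1/p = 1/0.007890 = 126.74 pc.
In light-years: 126.74 × 3.262 = 413.43 ly.

413 light years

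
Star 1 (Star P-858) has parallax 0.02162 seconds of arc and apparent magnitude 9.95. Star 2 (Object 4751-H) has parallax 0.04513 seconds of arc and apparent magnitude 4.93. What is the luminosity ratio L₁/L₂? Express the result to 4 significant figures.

L₁/L₂ = 0.04278

d₁ = 1/p₁ = 1/0.02162″ = 46.253 pc; d₂ = 1/p₂ = 1/0.04513″ = 22.158 pc.
M₁ = m₁ − 5 log₁₀ d₁ + 5 = 9.95 − 8.3257 + 5 = 6.6243.
M₂ = 4.93 − 6.7277 + 5 = 3.2023.
L₁/L₂ = 10^(0.4(M₂ − M₁)) = 10^(0.4 × (-3.4220)) = 10^(-1.36880) = 0.042776.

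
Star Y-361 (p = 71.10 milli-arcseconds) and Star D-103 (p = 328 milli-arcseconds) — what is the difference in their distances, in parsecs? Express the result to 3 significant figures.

11.0 pc

d_A = 1/0.07110″ = 14.065 pc; d_B = 1/0.3280″ = 3.0488 pc.
|d_B − d_A| = |3.0488 − 14.065| = 11.016 pc.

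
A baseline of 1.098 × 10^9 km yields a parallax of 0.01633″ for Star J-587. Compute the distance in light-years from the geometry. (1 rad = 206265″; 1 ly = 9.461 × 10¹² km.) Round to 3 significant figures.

θ = 0.01633″ = 0.01633/206265 = 7.9170 × 10^-8 rad.
d = B/θ = (1.098 × 10^9) / (7.9170 × 10^-8) = 1.3869 × 10^16 km = (1.3869 × 10^16) / (9.461 × 10^12) ly = 1465.9 ly.

1470 ly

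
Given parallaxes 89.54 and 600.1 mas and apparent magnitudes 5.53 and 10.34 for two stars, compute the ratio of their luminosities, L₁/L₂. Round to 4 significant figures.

L₁/L₂ = 3771

d₁ = 1/p₁ = 1/0.08954″ = 11.168 pc; d₂ = 1/p₂ = 1/0.6001″ = 1.6664 pc.
M₁ = m₁ − 5 log₁₀ d₁ + 5 = 5.53 − 5.2399 + 5 = 5.2901.
M₂ = 10.34 − 1.1089 + 5 = 14.2311.
L₁/L₂ = 10^(0.4(M₂ − M₁)) = 10^(0.4 × 8.9410) = 10^3.57640 = 3770.5.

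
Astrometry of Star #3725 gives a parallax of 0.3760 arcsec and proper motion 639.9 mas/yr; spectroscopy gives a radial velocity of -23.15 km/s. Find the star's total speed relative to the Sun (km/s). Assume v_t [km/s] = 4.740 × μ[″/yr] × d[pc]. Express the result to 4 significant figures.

24.52 km/s

d = 1/p = 1/0.3760″ = 2.6596 pc.
μ = 639.9 mas/yr = 0.6399 ″/yr.
v_t = 4.740 μ d = 4.740 × 0.6399 × 2.6596 = 8.0669 km/s.
v = √(v_r² + v_t²) = √((-23.15)² + 8.0669²) = √600.997 = 24.515 km/s.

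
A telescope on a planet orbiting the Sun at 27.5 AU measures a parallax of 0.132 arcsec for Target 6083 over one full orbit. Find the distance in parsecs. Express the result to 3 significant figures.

208 pc

With baseline B (in AU) and parallax p (in arcsec), d = B/p parsecs.
d = 27.5 / 0.132 = 208.33 pc.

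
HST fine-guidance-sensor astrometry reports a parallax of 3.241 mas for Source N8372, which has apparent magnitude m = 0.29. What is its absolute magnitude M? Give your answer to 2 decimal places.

d = 1/p = 1/0.003241″ = 308.55 pc.
m − M = 5 log₁₀(308.55) − 5 = 12.4466 − 5 = 7.4466.
M = m − (m − M) = 0.29 − 7.4466 = -7.16.

M = -7.16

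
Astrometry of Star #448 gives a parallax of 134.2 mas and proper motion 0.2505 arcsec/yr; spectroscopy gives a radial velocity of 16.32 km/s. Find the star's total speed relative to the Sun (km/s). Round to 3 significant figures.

18.6 km/s

d = 1/p = 1/0.1342″ = 7.4516 pc.
v_t = 4.740 μ d = 4.740 × 0.2505 × 7.4516 = 8.8478 km/s.
v = √(v_r² + v_t²) = √(16.32² + 8.8478²) = √344.626 = 18.564 km/s.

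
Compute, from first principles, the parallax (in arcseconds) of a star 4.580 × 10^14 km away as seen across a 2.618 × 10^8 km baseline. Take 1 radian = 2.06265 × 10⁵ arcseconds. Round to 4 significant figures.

0.1179 arcsec

θ ≈ B/d = (2.618 × 10^8) / (4.580 × 10^14) = 5.7162 × 10^-7 rad.
In arcseconds: 5.7162 × 10^-7 × 206265 = 0.11791″.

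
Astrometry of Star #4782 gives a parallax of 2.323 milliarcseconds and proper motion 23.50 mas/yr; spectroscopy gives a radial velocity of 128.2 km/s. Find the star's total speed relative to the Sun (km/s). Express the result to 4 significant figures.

d = 1/p = 1/0.002323″ = 430.48 pc.
μ = 23.50 mas/yr = 0.02350 ″/yr.
v_t = 4.740 μ d = 4.740 × 0.02350 × 430.48 = 47.951 km/s.
v = √(v_r² + v_t²) = √(128.2² + 47.951²) = √18734.5 = 136.87 km/s.

136.9 km/s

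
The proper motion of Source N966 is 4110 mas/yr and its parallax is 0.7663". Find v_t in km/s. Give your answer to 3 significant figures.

d = 1/p = 1/0.7663″ = 1.305 pc.
μ = 4110 mas/yr = 4.11 ″/yr.
v_t = 4.74 × μ × d = 4.74 × 4.11 × 1.305 = 25.423 km/s.

25.4 km/s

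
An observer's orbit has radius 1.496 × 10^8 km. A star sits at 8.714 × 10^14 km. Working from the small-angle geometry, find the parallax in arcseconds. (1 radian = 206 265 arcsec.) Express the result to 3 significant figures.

0.0354 arcsec

θ ≈ B/d = (1.496 × 10^8) / (8.714 × 10^14) = 1.7168 × 10^-7 rad.
In arcseconds: 1.7168 × 10^-7 × 206265 = 0.035412″.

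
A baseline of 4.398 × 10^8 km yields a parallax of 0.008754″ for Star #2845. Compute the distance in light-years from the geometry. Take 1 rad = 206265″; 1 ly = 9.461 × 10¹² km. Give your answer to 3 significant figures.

1100 ly

θ = 0.008754″ = 0.008754/206265 = 4.2441 × 10^-8 rad.
d = B/θ = (4.398 × 10^8) / (4.2441 × 10^-8) = 1.0363 × 10^16 km = (1.0363 × 10^16) / (9.461 × 10^12) ly = 1095.3 ly.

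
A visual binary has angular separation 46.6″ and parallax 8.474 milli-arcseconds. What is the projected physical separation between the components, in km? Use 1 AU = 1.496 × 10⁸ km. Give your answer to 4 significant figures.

d = 1/p = 1/0.008474″ = 118.01 pc.
At distance d (pc), an angle of θ arcsec spans θ·d AU: s = 46.6 × 118.01 = 5499.3 AU.
= 5499.3 × 1.496 × 10⁸ km = 8.2270 × 10^11 km.

8.227 × 10^11 km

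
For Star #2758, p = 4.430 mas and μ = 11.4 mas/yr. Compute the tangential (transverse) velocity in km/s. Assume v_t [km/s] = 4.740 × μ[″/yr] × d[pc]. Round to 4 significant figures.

d = 1/p = 1/0.004430″ = 225.73 pc.
μ = 11.4 mas/yr = 0.0114 ″/yr.
v_t = 4.74 × μ × d = 4.74 × 0.0114 × 225.73 = 12.198 km/s.

12.20 km/s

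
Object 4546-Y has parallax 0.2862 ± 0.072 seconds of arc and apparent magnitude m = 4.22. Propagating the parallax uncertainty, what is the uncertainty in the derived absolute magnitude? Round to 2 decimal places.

M = m − 5 log₁₀ d + 5 = m + 5 log₁₀ p + 5, so ∂M/∂p = 5/(p ln 10).
σ_M = (5/ln 10) · (σ_p/p) = 2.1715 × 0.072/0.2862 = 2.1715 × 0.25157 = 0.54628.

σ_M = 0.55 mag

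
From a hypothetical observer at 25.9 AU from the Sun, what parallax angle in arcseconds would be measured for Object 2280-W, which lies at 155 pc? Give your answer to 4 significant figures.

0.1671 arcsec

p (arcsec) = B (AU) / d (pc).
p = 25.9 / 155 = 0.1671 arcsec.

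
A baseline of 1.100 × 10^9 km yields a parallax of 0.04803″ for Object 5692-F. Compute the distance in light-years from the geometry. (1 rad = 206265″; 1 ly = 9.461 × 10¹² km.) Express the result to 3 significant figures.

θ = 0.04803″ = 0.04803/206265 = 2.3286 × 10^-7 rad.
d = B/θ = (1.100 × 10^9) / (2.3286 × 10^-7) = 4.7239 × 10^15 km = (4.7239 × 10^15) / (9.461 × 10^12) ly = 499.3 ly.

499 ly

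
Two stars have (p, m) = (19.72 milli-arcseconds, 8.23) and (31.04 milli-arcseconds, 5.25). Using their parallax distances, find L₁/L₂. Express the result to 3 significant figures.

d₁ = 1/p₁ = 1/0.01972″ = 50.71 pc; d₂ = 1/p₂ = 1/0.03104″ = 32.216 pc.
M₁ = m₁ − 5 log₁₀ d₁ + 5 = 8.23 − 8.5255 + 5 = 4.7045.
M₂ = 5.25 − 7.5404 + 5 = 2.7096.
L₁/L₂ = 10^(0.4(M₂ − M₁)) = 10^(0.4 × (-1.9949)) = 10^(-0.79796) = 0.15924.

L₁/L₂ = 0.159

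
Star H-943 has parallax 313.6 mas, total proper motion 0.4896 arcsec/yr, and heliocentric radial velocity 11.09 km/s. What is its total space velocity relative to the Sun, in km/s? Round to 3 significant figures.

13.3 km/s

d = 1/p = 1/0.3136″ = 3.1888 pc.
v_t = 4.740 μ d = 4.740 × 0.4896 × 3.1888 = 7.4003 km/s.
v = √(v_r² + v_t²) = √(11.09² + 7.4003²) = √177.753 = 13.332 km/s.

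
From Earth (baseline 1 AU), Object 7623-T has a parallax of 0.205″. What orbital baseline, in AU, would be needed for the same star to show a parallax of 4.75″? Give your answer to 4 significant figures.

Parallax scales linearly with baseline: p ∝ B, so B = p_target / p_Earth × 1 AU.
B = 4.75 / 0.205 = 23.171 AU.

23.17 AU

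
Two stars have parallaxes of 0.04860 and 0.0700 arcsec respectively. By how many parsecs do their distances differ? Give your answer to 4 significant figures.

d_A = 1/0.04860″ = 20.576 pc; d_B = 1/0.07000″ = 14.286 pc.
|d_B − d_A| = |14.286 − 20.576| = 6.29 pc.

6.290 pc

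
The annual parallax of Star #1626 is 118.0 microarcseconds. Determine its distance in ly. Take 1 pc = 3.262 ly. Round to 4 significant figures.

p = 118.0 microarcseconds = 0.0001180 arcsec.
d = 1/p = 1/0.0001180 = 8474.6 pc.
In light-years: 8474.6 × 3.262 = 27644 ly.

27640 ly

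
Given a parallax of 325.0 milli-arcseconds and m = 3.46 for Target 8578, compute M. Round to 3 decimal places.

M = 6.019

d = 1/p = 1/0.3250″ = 3.0769 pc.
m − M = 5 log₁₀(3.0769) − 5 = 2.4406 − 5 = -2.5594.
M = m − (m − M) = 3.46 − (-2.5594) = 6.019.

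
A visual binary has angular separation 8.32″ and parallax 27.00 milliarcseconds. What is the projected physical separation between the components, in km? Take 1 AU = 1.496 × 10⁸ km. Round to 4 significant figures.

d = 1/p = 1/0.02700″ = 37.037 pc.
At distance d (pc), an angle of θ arcsec spans θ·d AU: s = 8.32 × 37.037 = 308.15 AU.
= 308.15 × 1.496 × 10⁸ km = 4.6099 × 10^10 km.

4.610 × 10^10 km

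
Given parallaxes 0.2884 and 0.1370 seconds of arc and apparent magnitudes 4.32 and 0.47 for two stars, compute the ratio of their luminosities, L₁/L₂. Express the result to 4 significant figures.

L₁/L₂ = 0.006508

d₁ = 1/p₁ = 1/0.2884″ = 3.4674 pc; d₂ = 1/p₂ = 1/0.1370″ = 7.2993 pc.
M₁ = m₁ − 5 log₁₀ d₁ + 5 = 4.32 − 2.7000 + 5 = 6.6200.
M₂ = 0.47 − 4.3164 + 5 = 1.1536.
L₁/L₂ = 10^(0.4(M₂ − M₁)) = 10^(0.4 × (-5.4664)) = 10^(-2.18656) = 0.0065079.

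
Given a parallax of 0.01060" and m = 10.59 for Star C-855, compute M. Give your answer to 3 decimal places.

d = 1/p = 1/0.01060″ = 94.34 pc.
m − M = 5 log₁₀(94.34) − 5 = 9.8735 − 5 = 4.8735.
M = m − (m − M) = 10.59 − 4.8735 = 5.717.

M = 5.717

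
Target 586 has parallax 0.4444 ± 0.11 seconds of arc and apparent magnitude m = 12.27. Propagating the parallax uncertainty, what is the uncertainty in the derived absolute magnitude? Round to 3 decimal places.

σ_M = 0.537 mag

M = m − 5 log₁₀ d + 5 = m + 5 log₁₀ p + 5, so ∂M/∂p = 5/(p ln 10).
σ_M = (5/ln 10) · (σ_p/p) = 2.1715 × 0.11/0.4444 = 2.1715 × 0.24752 = 0.53749.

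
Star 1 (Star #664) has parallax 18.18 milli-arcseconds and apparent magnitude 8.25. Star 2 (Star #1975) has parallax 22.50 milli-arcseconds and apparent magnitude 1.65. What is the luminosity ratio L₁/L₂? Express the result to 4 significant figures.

L₁/L₂ = 0.003509

d₁ = 1/p₁ = 1/0.01818″ = 55.006 pc; d₂ = 1/p₂ = 1/0.02250″ = 44.444 pc.
M₁ = m₁ − 5 log₁₀ d₁ + 5 = 8.25 − 8.7021 + 5 = 4.5479.
M₂ = 1.65 − 8.2391 + 5 = -1.5891.
L₁/L₂ = 10^(0.4(M₂ − M₁)) = 10^(0.4 × (-6.1370)) = 10^(-2.45480) = 0.0035091.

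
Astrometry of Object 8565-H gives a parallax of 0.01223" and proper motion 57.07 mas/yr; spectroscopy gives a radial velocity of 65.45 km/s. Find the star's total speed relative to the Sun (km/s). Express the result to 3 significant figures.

69.1 km/s

d = 1/p = 1/0.01223″ = 81.766 pc.
μ = 57.07 mas/yr = 0.05707 ″/yr.
v_t = 4.740 μ d = 4.740 × 0.05707 × 81.766 = 22.119 km/s.
v = √(v_r² + v_t²) = √(65.45² + 22.119²) = √4772.95 = 69.087 km/s.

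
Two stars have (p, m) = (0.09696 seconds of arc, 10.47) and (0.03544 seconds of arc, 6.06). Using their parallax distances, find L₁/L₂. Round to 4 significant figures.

L₁/L₂ = 0.002300

d₁ = 1/p₁ = 1/0.09696″ = 10.314 pc; d₂ = 1/p₂ = 1/0.03544″ = 28.217 pc.
M₁ = m₁ − 5 log₁₀ d₁ + 5 = 10.47 − 5.0671 + 5 = 10.4029.
M₂ = 6.06 − 7.2526 + 5 = 3.8074.
L₁/L₂ = 10^(0.4(M₂ − M₁)) = 10^(0.4 × (-6.5955)) = 10^(-2.63820) = 0.0023004.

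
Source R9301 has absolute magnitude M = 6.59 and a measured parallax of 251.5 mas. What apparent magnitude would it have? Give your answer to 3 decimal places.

m = 4.587

d = 1/p = 1/0.2515″ = 3.9761 pc.
m − M = 5 log₁₀ d − 5 = 5 log₁₀(3.9761) − 5 = 2.9973 − 5 = -2.0027.
m = M + (m − M) = 6.59 + (-2.0027) = 4.587.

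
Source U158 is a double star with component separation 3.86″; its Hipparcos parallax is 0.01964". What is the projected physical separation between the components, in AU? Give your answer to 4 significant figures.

d = 1/p = 1/0.01964″ = 50.916 pc.
At distance d (pc), an angle of θ arcsec spans θ·d AU: s = 3.86 × 50.916 = 196.54 AU.

196.5 AU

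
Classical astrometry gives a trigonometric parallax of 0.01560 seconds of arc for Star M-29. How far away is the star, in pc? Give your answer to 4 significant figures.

d = 1/p = 1/0.01560 = 64.103 pc.

64.10 pc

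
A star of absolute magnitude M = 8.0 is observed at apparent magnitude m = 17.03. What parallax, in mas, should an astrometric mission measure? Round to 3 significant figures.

m − M = 17.03 − 8.0 = 9.03.
d = 10^((m−M)/5 + 1) = 10^2.806 = 639.73 pc.
p = 1/d = 1/639.73 = 0.0015632 arcsec = 1.5632 mas.

1.56 mas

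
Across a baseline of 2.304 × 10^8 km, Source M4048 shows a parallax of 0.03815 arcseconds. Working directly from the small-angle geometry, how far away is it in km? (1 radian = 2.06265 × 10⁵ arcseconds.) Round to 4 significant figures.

1.246 × 10^15 km

θ = 0.03815″ = 0.03815/206265 = 1.8496 × 10^-7 rad.
d = B/θ = (2.304 × 10^8) / (1.8496 × 10^-7) = 1.2457 × 10^15 km.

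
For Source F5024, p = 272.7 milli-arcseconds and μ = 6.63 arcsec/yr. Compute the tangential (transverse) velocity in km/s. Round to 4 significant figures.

115.2 km/s

d = 1/p = 1/0.2727″ = 3.667 pc.
v_t = 4.74 × μ × d = 4.74 × 6.63 × 3.667 = 115.24 km/s.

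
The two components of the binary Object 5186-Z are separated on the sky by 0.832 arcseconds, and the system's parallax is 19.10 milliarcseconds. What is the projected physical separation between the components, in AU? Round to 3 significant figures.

d = 1/p = 1/0.01910″ = 52.356 pc.
At distance d (pc), an angle of θ arcsec spans θ·d AU: s = 0.832 × 52.356 = 43.56 AU.

43.6 AU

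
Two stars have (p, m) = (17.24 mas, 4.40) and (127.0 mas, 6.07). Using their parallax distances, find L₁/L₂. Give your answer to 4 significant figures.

L₁/L₂ = 252.7

d₁ = 1/p₁ = 1/0.01724″ = 58.005 pc; d₂ = 1/p₂ = 1/0.1270″ = 7.874 pc.
M₁ = m₁ − 5 log₁₀ d₁ + 5 = 4.40 − 8.8173 + 5 = 0.5827.
M₂ = 6.07 − 4.4810 + 5 = 6.5890.
L₁/L₂ = 10^(0.4(M₂ − M₁)) = 10^(0.4 × 6.0063) = 10^2.40252 = 252.65.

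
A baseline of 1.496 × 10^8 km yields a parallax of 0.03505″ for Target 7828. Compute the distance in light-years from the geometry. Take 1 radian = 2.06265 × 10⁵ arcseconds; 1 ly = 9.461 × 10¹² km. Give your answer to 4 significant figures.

θ = 0.03505″ = 0.03505/206265 = 1.6993 × 10^-7 rad.
d = B/θ = (1.496 × 10^8) / (1.6993 × 10^-7) = 8.8036 × 10^14 km = (8.8036 × 10^14) / (9.461 × 10^12) ly = 93.051 ly.

93.05 ly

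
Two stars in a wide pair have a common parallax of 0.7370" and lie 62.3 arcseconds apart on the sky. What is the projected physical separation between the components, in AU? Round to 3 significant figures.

d = 1/p = 1/0.7370″ = 1.3569 pc.
At distance d (pc), an angle of θ arcsec spans θ·d AU: s = 62.3 × 1.3569 = 84.535 AU.

84.5 AU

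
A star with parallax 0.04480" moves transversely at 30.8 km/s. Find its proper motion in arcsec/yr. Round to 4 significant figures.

d = 1/p = 1/0.04480″ = 22.321 pc.
μ = v_t / (4.74 d) = 30.8 / (4.74 × 22.321) = 30.8 / 105.8 = 0.29112 ″/yr.

0.2911 arcsec/yr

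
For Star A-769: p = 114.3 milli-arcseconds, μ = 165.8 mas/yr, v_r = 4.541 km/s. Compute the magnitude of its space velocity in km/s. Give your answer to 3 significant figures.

8.24 km/s

d = 1/p = 1/0.1143″ = 8.7489 pc.
μ = 165.8 mas/yr = 0.1658 ″/yr.
v_t = 4.740 μ d = 4.740 × 0.1658 × 8.7489 = 6.8757 km/s.
v = √(v_r² + v_t²) = √(4.541² + 6.8757²) = √67.8959 = 8.2399 km/s.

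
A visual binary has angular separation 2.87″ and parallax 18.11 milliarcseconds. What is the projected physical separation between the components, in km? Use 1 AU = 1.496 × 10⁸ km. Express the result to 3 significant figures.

2.37 × 10^10 km

d = 1/p = 1/0.01811″ = 55.218 pc.
At distance d (pc), an angle of θ arcsec spans θ·d AU: s = 2.87 × 55.218 = 158.48 AU.
= 158.48 × 1.496 × 10⁸ km = 2.3709 × 10^10 km.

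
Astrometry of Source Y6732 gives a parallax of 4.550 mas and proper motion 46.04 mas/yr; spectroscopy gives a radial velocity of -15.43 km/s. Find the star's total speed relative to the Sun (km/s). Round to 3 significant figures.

d = 1/p = 1/0.004550″ = 219.78 pc.
μ = 46.04 mas/yr = 0.04604 ″/yr.
v_t = 4.740 μ d = 4.740 × 0.04604 × 219.78 = 47.963 km/s.
v = √(v_r² + v_t²) = √((-15.43)² + 47.963²) = √2538.53 = 50.384 km/s.

50.4 km/s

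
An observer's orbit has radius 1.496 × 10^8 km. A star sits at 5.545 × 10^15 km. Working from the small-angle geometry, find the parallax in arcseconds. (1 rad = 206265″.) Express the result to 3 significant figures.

0.00556 arcsec

θ ≈ B/d = (1.496 × 10^8) / (5.545 × 10^15) = 2.6979 × 10^-8 rad.
In arcseconds: 2.6979 × 10^-8 × 206265 = 0.0055648″.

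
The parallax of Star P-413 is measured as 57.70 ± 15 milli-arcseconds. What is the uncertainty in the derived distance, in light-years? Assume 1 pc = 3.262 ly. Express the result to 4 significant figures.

14.70 ly

d = 1/p, so σ_d = σ_p / p².
σ_d = 0.0150 / (0.05770)² = 0.0150 / 0.0033293 = 4.5055 pc = 4.5055 × 3.262 ly = 14.697 ly.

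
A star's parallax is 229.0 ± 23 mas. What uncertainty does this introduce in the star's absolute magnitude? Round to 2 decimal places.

M = m − 5 log₁₀ d + 5 = m + 5 log₁₀ p + 5, so ∂M/∂p = 5/(p ln 10).
σ_M = (5/ln 10) · (σ_p/p) = 2.1715 × 23/229.0 = 2.1715 × 0.10044 = 0.21811.

σ_M = 0.22 mag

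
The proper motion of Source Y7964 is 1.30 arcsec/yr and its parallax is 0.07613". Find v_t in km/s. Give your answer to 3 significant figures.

d = 1/p = 1/0.07613″ = 13.135 pc.
v_t = 4.74 × μ × d = 4.74 × 1.30 × 13.135 = 80.938 km/s.

80.9 km/s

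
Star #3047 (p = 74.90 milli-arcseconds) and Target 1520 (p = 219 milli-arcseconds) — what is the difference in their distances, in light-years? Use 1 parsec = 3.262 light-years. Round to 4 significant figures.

d_A = 1/0.07490″ = 13.351 pc; d_B = 1/0.2190″ = 4.5662 pc.
|d_B − d_A| = |4.5662 − 13.351| = 8.7848 pc = 8.7848 × 3.262 ly = 28.656 ly.

28.66 ly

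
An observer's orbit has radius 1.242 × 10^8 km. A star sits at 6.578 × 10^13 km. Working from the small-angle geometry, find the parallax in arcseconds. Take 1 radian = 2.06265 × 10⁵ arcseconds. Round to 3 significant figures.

θ ≈ B/d = (1.242 × 10^8) / (6.578 × 10^13) = 1.8881 × 10^-6 rad.
In arcseconds: 1.8881 × 10^-6 × 206265 = 0.38945″.

0.389 arcsec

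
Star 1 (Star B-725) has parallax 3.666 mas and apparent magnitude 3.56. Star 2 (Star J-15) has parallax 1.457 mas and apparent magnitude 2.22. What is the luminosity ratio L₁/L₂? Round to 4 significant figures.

d₁ = 1/p₁ = 1/0.003666″ = 272.78 pc; d₂ = 1/p₂ = 1/0.001457″ = 686.34 pc.
M₁ = m₁ − 5 log₁₀ d₁ + 5 = 3.56 − 12.1791 + 5 = -3.6191.
M₂ = 2.22 − 14.1827 + 5 = -6.9627.
L₁/L₂ = 10^(0.4(M₂ − M₁)) = 10^(0.4 × (-3.3436)) = 10^(-1.33744) = 0.045979.

L₁/L₂ = 0.04598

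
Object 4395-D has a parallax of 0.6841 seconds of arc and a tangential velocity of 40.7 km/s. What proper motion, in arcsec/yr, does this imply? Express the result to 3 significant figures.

d = 1/p = 1/0.6841″ = 1.4618 pc.
μ = v_t / (4.74 d) = 40.7 / (4.74 × 1.4618) = 40.7 / 6.9289 = 5.8739 ″/yr.

5.87 arcsec/yr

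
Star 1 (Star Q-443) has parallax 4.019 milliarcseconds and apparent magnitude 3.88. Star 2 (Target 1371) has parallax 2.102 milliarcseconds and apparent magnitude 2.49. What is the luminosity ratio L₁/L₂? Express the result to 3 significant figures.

L₁/L₂ = 0.0760

d₁ = 1/p₁ = 1/0.004019″ = 248.82 pc; d₂ = 1/p₂ = 1/0.002102″ = 475.74 pc.
M₁ = m₁ − 5 log₁₀ d₁ + 5 = 3.88 − 11.9794 + 5 = -3.0994.
M₂ = 2.49 − 13.3868 + 5 = -5.8968.
L₁/L₂ = 10^(0.4(M₂ − M₁)) = 10^(0.4 × (-2.7974)) = 10^(-1.11896) = 0.07604.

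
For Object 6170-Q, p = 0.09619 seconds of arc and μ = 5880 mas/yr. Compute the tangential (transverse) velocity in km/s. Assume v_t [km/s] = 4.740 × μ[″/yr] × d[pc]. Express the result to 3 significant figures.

d = 1/p = 1/0.09619″ = 10.396 pc.
μ = 5880 mas/yr = 5.88 ″/yr.
v_t = 4.74 × μ × d = 4.74 × 5.88 × 10.396 = 289.75 km/s.

290 km/s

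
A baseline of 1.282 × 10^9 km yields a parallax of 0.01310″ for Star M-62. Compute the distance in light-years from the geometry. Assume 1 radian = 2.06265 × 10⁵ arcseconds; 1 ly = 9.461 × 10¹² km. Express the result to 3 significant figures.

θ = 0.01310″ = 0.01310/206265 = 6.3511 × 10^-8 rad.
d = B/θ = (1.282 × 10^9) / (6.3511 × 10^-8) = 2.0185 × 10^16 km = (2.0185 × 10^16) / (9.461 × 10^12) ly = 2133.5 ly.

2130 ly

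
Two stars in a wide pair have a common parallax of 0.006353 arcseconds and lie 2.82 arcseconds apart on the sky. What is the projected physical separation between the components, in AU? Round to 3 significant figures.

444 AU

d = 1/p = 1/0.006353″ = 157.41 pc.
At distance d (pc), an angle of θ arcsec spans θ·d AU: s = 2.82 × 157.41 = 443.9 AU.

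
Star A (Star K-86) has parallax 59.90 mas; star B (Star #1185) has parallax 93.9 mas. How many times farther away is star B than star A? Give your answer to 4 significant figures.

0.6379

Since d = 1/p, d_B/d_A = p_A/p_B.
= 59.90 / 93.9 = 0.63791.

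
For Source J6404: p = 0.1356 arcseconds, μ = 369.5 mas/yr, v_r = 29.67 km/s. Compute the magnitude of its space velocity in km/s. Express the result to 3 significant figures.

d = 1/p = 1/0.1356″ = 7.3746 pc.
μ = 369.5 mas/yr = 0.3695 ″/yr.
v_t = 4.740 μ d = 4.740 × 0.3695 × 7.3746 = 12.916 km/s.
v = √(v_r² + v_t²) = √(29.67² + 12.916²) = √1047.13 = 32.359 km/s.

32.4 km/s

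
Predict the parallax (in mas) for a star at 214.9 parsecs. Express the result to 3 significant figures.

4.65 mas

p = 1/d = 1/214.9 = 0.0046533 arcsec.
= 0.0046533 × 1000 = 4.6533 mas.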